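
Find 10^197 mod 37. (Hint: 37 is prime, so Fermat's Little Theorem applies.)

Step 1: Since 37 is prime, by Fermat's Little Theorem: 10^36 = 1 (mod 37).
Step 2: Reduce exponent: 197 mod 36 = 17.
Step 3: So 10^197 = 10^17 (mod 37).
Step 4: 10^17 mod 37 = 26.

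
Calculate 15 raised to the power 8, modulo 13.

Step 1: Compute 15^8 mod 13 step by step, reducing modulo 13 at each step.
  15^1 mod 13 = 2
  15^2 mod 13 = (2 * 15) mod 13 = 4
  15^3 mod 13 = (4 * 15) mod 13 = 8
  15^4 mod 13 = (8 * 15) mod 13 = 3
  15^5 mod 13 = (3 * 15) mod 13 = 6
  15^6 mod 13 = (6 * 15) mod 13 = 12
  15^7 mod 13 = (12 * 15) mod 13 = 11
  15^8 mod 13 = (11 * 15) mod 13 = 9
Step 2: Result = 9.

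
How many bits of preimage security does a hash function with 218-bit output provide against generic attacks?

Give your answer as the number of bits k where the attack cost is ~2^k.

Step 1: The hash has a 218-bit output.
Step 2: Preimage resistance means: given a digest h(x), it should be infeasible to find any input that hashes to it.
With a 218-bit output there are 2^218 possible digests, so a generic brute-force preimage search costs about 2^218 evaluations.
Step 3: Security level = 218 bits.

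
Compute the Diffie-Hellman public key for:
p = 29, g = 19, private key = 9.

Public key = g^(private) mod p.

Step 1: A = g^a mod p = 19^9 mod 29.
  19^1 mod 29 = 19
  19^2 mod 29 = (19 * 19) mod 29 = 13
  19^3 mod 29 = (13 * 19) mod 29 = 15
  19^4 mod 29 = (15 * 19) mod 29 = 24
  19^5 mod 29 = (24 * 19) mod 29 = 21
  19^6 mod 29 = (21 * 19) mod 29 = 22
  19^7 mod 29 = (22 * 19) mod 29 = 12
  19^8 mod 29 = (12 * 19) mod 29 = 25
  19^9 mod 29 = (25 * 19) mod 29 = 11
Result: A = 11.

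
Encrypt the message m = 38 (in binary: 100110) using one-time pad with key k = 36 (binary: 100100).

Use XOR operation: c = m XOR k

Step 1: Write out the XOR operation bit by bit:
  Message: 100110
  Key:     100100
  XOR:     000010
Step 2: Convert to decimal: 000010 = 2.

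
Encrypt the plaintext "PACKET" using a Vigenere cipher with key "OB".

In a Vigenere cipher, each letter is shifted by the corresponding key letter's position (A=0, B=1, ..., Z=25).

Step 1: Repeat key to match plaintext length:
  Plaintext: PACKET
  Key:       OBOBOB
Step 2: Encrypt each letter:
  P(15) + O(14) = (15+14) mod 26 = 3 = D
  A(0) + B(1) = (0+1) mod 26 = 1 = B
  C(2) + O(14) = (2+14) mod 26 = 16 = Q
  K(10) + B(1) = (10+1) mod 26 = 11 = L
  E(4) + O(14) = (4+14) mod 26 = 18 = S
  T(19) + B(1) = (19+1) mod 26 = 20 = U
Ciphertext: DBQLSU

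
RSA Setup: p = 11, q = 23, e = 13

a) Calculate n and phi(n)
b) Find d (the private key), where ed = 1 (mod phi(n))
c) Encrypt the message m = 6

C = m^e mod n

Step 1: n = 11 * 23 = 253.
Step 2: phi(n) = (11-1)(23-1) = 10 * 22 = 220.
Step 3: Find d = 13^(-1) mod 220 = 17.
  Verify: 13 * 17 = 221 = 1 (mod 220).
Step 4: C = 6^13 mod 253 = 128.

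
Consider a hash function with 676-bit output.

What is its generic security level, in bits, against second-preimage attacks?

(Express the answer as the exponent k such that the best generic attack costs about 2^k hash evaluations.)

Step 1: The hash has a 676-bit output.
Step 2: Second-preimage resistance means: given a specific input x, it should be infeasible to find a different y with h(y) = h(x).
With a 676-bit output, a generic search for a second preimage costs about 2^676 evaluations (each trial matches the fixed target with probability 2^-676).
Step 3: Security level = 676 bits.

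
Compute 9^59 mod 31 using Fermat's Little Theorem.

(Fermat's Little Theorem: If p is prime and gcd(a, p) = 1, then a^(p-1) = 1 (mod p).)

Step 1: Since 31 is prime, by Fermat's Little Theorem: 9^30 = 1 (mod 31).
Step 2: Reduce exponent: 59 mod 30 = 29.
Step 3: So 9^59 = 9^29 (mod 31).
Step 4: 9^29 mod 31 = 7.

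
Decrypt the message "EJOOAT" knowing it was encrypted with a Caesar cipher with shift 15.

Step 1: Reverse the shift by subtracting 15 from each letter position.
  E (position 4) -> position (4-15) mod 26 = 15 -> P
  J (position 9) -> position (9-15) mod 26 = 20 -> U
  O (position 14) -> position (14-15) mod 26 = 25 -> Z
  O (position 14) -> position (14-15) mod 26 = 25 -> Z
  A (position 0) -> position (0-15) mod 26 = 11 -> L
  T (position 19) -> position (19-15) mod 26 = 4 -> E
Decrypted message: PUZZLE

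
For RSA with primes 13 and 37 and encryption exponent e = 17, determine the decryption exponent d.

Step 1: n = 13 * 37 = 481.
Step 2: phi(n) = 12 * 36 = 432.
Step 3: Find d such that 17 * d = 1 (mod 432).
Step 4: d = 17^(-1) mod 432 = 305.
Verification: 17 * 305 = 5185 = 12 * 432 + 1.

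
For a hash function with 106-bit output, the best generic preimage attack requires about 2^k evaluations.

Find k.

Step 1: The hash has a 106-bit output.
Step 2: Preimage resistance means: given a digest h(x), it should be infeasible to find any input that hashes to it.
With a 106-bit output there are 2^106 possible digests, so a generic brute-force preimage search costs about 2^106 evaluations.
Step 3: Security level = 106 bits.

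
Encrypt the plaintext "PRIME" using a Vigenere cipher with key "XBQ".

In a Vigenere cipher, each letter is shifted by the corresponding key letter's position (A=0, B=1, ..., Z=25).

Step 1: Repeat key to match plaintext length:
  Plaintext: PRIME
  Key:       XBQXB
Step 2: Encrypt each letter:
  P(15) + X(23) = (15+23) mod 26 = 12 = M
  R(17) + B(1) = (17+1) mod 26 = 18 = S
  I(8) + Q(16) = (8+16) mod 26 = 24 = Y
  M(12) + X(23) = (12+23) mod 26 = 9 = J
  E(4) + B(1) = (4+1) mod 26 = 5 = F
Ciphertext: MSYJF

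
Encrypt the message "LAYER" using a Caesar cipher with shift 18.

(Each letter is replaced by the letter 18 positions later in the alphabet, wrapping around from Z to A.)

Step 1: For each letter, shift forward by 18 positions (mod 26).
  L (position 11) -> position (11+18) mod 26 = 3 -> D
  A (position 0) -> position (0+18) mod 26 = 18 -> S
  Y (position 24) -> position (24+18) mod 26 = 16 -> Q
  E (position 4) -> position (4+18) mod 26 = 22 -> W
  R (position 17) -> position (17+18) mod 26 = 9 -> J
Result: DSQWJ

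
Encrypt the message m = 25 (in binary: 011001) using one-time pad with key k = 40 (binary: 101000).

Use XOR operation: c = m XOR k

Step 1: Write out the XOR operation bit by bit:
  Message: 011001
  Key:     101000
  XOR:     110001
Step 2: Convert to decimal: 110001 = 49.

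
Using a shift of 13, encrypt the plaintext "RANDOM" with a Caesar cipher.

Step 1: For each letter, shift forward by 13 positions (mod 26).
  R (position 17) -> position (17+13) mod 26 = 4 -> E
  A (position 0) -> position (0+13) mod 26 = 13 -> N
  N (position 13) -> position (13+13) mod 26 = 0 -> A
  D (position 3) -> position (3+13) mod 26 = 16 -> Q
  O (position 14) -> position (14+13) mod 26 = 1 -> B
  M (position 12) -> position (12+13) mod 26 = 25 -> Z
Result: ENAQBZ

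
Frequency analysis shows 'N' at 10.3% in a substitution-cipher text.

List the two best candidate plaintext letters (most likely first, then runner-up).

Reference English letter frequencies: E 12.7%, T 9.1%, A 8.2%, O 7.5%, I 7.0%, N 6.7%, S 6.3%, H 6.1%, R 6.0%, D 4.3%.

Step 1: Observed frequency of 'N' is 10.3%.
Step 2: Compute distances to each reference frequency and sort:
  T (9.1%): difference = 1.2% <-- BEST
  A (8.2%): difference = 2.1% <-- RUNNER-UP
  E (12.7%): difference = 2.4%
  O (7.5%): difference = 2.8%
  I (7.0%): difference = 3.3%
Step 3: Most likely is 'T' (9.1%, diff 1.2%); second most likely is 'A' (8.2%, diff 2.1%).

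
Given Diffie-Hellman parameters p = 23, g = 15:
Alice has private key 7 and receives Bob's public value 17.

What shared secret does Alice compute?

Step 1: s = B^a mod p = 17^7 mod 23.
  17^1 mod 23 = 17
  17^2 mod 23 = (17 * 17) mod 23 = 13
  17^3 mod 23 = (13 * 17) mod 23 = 14
  17^4 mod 23 = (14 * 17) mod 23 = 8
  17^5 mod 23 = (8 * 17) mod 23 = 21
  17^6 mod 23 = (21 * 17) mod 23 = 12
  17^7 mod 23 = (12 * 17) mod 23 = 20
Result: shared secret = 20.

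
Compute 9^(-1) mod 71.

Step 1: We need x such that 9 * x = 1 (mod 71).
Step 2: Using the extended Euclidean algorithm or trial:
  9 * 8 = 72 = 1 * 71 + 1.
Step 3: Since 72 mod 71 = 1, the inverse is x = 8.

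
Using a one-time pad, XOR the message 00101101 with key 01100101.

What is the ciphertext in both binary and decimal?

Step 1: Write out the XOR operation bit by bit:
  Message: 00101101
  Key:     01100101
  XOR:     01001000
Step 2: Convert to decimal: 01001000 = 72.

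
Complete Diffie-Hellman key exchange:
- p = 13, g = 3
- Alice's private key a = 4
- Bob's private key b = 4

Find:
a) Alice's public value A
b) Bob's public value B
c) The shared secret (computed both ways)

Step 1: A = g^a mod p = 3^4 mod 13 = 3.
Step 2: B = g^b mod p = 3^4 mod 13 = 3.
Step 3: Alice computes s = B^a mod p = 3^4 mod 13 = 3.
Step 4: Bob computes s = A^b mod p = 3^4 mod 13 = 3.
Both sides agree: shared secret = 3.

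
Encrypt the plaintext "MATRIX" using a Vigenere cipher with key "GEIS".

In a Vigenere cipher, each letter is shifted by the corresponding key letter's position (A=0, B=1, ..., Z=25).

Step 1: Repeat key to match plaintext length:
  Plaintext: MATRIX
  Key:       GEISGE
Step 2: Encrypt each letter:
  M(12) + G(6) = (12+6) mod 26 = 18 = S
  A(0) + E(4) = (0+4) mod 26 = 4 = E
  T(19) + I(8) = (19+8) mod 26 = 1 = B
  R(17) + S(18) = (17+18) mod 26 = 9 = J
  I(8) + G(6) = (8+6) mod 26 = 14 = O
  X(23) + E(4) = (23+4) mod 26 = 1 = B
Ciphertext: SEBJOB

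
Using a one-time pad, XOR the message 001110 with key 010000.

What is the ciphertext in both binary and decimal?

Step 1: Write out the XOR operation bit by bit:
  Message: 001110
  Key:     010000
  XOR:     011110
Step 2: Convert to decimal: 011110 = 30.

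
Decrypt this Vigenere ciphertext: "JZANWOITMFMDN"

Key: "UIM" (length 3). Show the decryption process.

Step 1: Key 'UIM' has length 3. Extended key: UIMUIMUIMUIMU
Step 2: Decrypt each position:
  J(9) - U(20) = 15 = P
  Z(25) - I(8) = 17 = R
  A(0) - M(12) = 14 = O
  N(13) - U(20) = 19 = T
  W(22) - I(8) = 14 = O
  O(14) - M(12) = 2 = C
  I(8) - U(20) = 14 = O
  T(19) - I(8) = 11 = L
  M(12) - M(12) = 0 = A
  F(5) - U(20) = 11 = L
  M(12) - I(8) = 4 = E
  D(3) - M(12) = 17 = R
  N(13) - U(20) = 19 = T
Plaintext: PROTOCOLALERT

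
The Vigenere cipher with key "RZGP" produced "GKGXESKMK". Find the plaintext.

Step 1: Extend key: RZGPRZGPR
Step 2: Decrypt each letter (c - k) mod 26:
  G(6) - R(17) = (6-17) mod 26 = 15 = P
  K(10) - Z(25) = (10-25) mod 26 = 11 = L
  G(6) - G(6) = (6-6) mod 26 = 0 = A
  X(23) - P(15) = (23-15) mod 26 = 8 = I
  E(4) - R(17) = (4-17) mod 26 = 13 = N
  S(18) - Z(25) = (18-25) mod 26 = 19 = T
  K(10) - G(6) = (10-6) mod 26 = 4 = E
  M(12) - P(15) = (12-15) mod 26 = 23 = X
  K(10) - R(17) = (10-17) mod 26 = 19 = T
Plaintext: PLAINTEXT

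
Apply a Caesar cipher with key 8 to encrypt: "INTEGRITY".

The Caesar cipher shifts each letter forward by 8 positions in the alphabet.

Step 1: For each letter, shift forward by 8 positions (mod 26).
  I (position 8) -> position (8+8) mod 26 = 16 -> Q
  N (position 13) -> position (13+8) mod 26 = 21 -> V
  T (position 19) -> position (19+8) mod 26 = 1 -> B
  E (position 4) -> position (4+8) mod 26 = 12 -> M
  G (position 6) -> position (6+8) mod 26 = 14 -> O
  R (position 17) -> position (17+8) mod 26 = 25 -> Z
  I (position 8) -> position (8+8) mod 26 = 16 -> Q
  T (position 19) -> position (19+8) mod 26 = 1 -> B
  Y (position 24) -> position (24+8) mod 26 = 6 -> G
Result: QVBMOZQBG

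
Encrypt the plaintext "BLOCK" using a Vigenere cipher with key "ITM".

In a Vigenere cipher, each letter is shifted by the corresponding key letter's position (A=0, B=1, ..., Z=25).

Step 1: Repeat key to match plaintext length:
  Plaintext: BLOCK
  Key:       ITMIT
Step 2: Encrypt each letter:
  B(1) + I(8) = (1+8) mod 26 = 9 = J
  L(11) + T(19) = (11+19) mod 26 = 4 = E
  O(14) + M(12) = (14+12) mod 26 = 0 = A
  C(2) + I(8) = (2+8) mod 26 = 10 = K
  K(10) + T(19) = (10+19) mod 26 = 3 = D
Ciphertext: JEAKD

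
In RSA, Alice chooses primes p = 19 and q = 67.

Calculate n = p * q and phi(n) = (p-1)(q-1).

Step 1: n = p * q = 19 * 67 = 1273.
Step 2: phi(n) = (p-1)(q-1) = 18 * 66 = 1188.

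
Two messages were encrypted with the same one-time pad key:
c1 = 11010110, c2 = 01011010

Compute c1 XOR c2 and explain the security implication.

Step 1: c1 XOR c2 = (m1 XOR k) XOR (m2 XOR k).
Step 2: By XOR associativity/commutativity: = m1 XOR m2 XOR k XOR k = m1 XOR m2.
Step 3: 11010110 XOR 01011010 = 10001100 = 140.
Step 4: The key cancels out! An attacker learns m1 XOR m2 = 140, revealing the relationship between plaintexts.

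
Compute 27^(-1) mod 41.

Step 1: We need x such that 27 * x = 1 (mod 41).
Step 2: Using the extended Euclidean algorithm or trial:
  27 * 38 = 1026 = 25 * 41 + 1.
Step 3: Since 1026 mod 41 = 1, the inverse is x = 38.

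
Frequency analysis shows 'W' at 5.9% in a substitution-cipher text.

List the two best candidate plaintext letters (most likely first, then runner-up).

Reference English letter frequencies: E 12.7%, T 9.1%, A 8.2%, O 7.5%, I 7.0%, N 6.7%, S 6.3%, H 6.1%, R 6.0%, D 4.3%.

Step 1: Observed frequency of 'W' is 5.9%.
Step 2: Compute distances to each reference frequency and sort:
  R (6.0%): difference = 0.1% <-- BEST
  H (6.1%): difference = 0.2% <-- RUNNER-UP
  S (6.3%): difference = 0.4%
  N (6.7%): difference = 0.8%
  I (7.0%): difference = 1.1%
Step 3: Most likely is 'R' (6.0%, diff 0.1%); second most likely is 'H' (6.1%, diff 0.2%).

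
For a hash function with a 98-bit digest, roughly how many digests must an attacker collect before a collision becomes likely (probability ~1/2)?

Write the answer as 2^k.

Step 1: The birthday paradox gives collision probability ~50% after sqrt(2^n) = 2^(n/2) hashes.
Step 2: For 98-bit output: 2^(98/2) = 2^49.
Step 3: Approximately 2^49 hash computations needed.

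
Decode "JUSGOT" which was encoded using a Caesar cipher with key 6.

Step 1: Reverse the shift by subtracting 6 from each letter position.
  J (position 9) -> position (9-6) mod 26 = 3 -> D
  U (position 20) -> position (20-6) mod 26 = 14 -> O
  S (position 18) -> position (18-6) mod 26 = 12 -> M
  G (position 6) -> position (6-6) mod 26 = 0 -> A
  O (position 14) -> position (14-6) mod 26 = 8 -> I
  T (position 19) -> position (19-6) mod 26 = 13 -> N
Decrypted message: DOMAIN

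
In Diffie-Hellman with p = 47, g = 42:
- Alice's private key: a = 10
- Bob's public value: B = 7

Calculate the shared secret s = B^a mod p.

Step 1: s = B^a mod p = 7^10 mod 47.
  7^1 mod 47 = 7
  7^2 mod 47 = (7 * 7) mod 47 = 2
  7^3 mod 47 = (2 * 7) mod 47 = 14
  7^4 mod 47 = (14 * 7) mod 47 = 4
  7^5 mod 47 = (4 * 7) mod 47 = 28
  7^6 mod 47 = (28 * 7) mod 47 = 8
  7^7 mod 47 = (8 * 7) mod 47 = 9
  7^8 mod 47 = (9 * 7) mod 47 = 16
  7^9 mod 47 = (16 * 7) mod 47 = 18
  7^10 mod 47 = (18 * 7) mod 47 = 32
Result: shared secret = 32.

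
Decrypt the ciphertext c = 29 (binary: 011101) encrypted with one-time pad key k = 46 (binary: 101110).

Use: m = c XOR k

Step 1: XOR ciphertext with key:
  Ciphertext: 011101
  Key:        101110
  XOR:        110011
Step 2: Plaintext = 110011 = 51 in decimal.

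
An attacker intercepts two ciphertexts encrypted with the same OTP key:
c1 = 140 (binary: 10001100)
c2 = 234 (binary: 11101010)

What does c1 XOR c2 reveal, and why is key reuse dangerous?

Step 1: c1 XOR c2 = (m1 XOR k) XOR (m2 XOR k).
Step 2: By XOR associativity/commutativity: = m1 XOR m2 XOR k XOR k = m1 XOR m2.
Step 3: 10001100 XOR 11101010 = 01100110 = 102.
Step 4: The key cancels out! An attacker learns m1 XOR m2 = 102, revealing the relationship between plaintexts.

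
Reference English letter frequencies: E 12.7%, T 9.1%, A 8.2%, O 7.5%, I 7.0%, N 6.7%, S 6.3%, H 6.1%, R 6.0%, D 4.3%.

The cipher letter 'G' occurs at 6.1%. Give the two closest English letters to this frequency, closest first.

Step 1: Observed frequency of 'G' is 6.1%.
Step 2: Compute distances to each reference frequency and sort:
  H (6.1%): difference = 0.0% <-- BEST
  R (6.0%): difference = 0.1% <-- RUNNER-UP
  S (6.3%): difference = 0.2%
  N (6.7%): difference = 0.6%
  I (7.0%): difference = 0.9%
Step 3: Most likely is 'H' (6.1%, diff 0.0%); second most likely is 'R' (6.0%, diff 0.1%).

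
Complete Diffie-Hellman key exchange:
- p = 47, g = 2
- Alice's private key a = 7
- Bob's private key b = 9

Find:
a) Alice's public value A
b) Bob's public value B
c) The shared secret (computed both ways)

Step 1: A = g^a mod p = 2^7 mod 47 = 34.
Step 2: B = g^b mod p = 2^9 mod 47 = 42.
Step 3: Alice computes s = B^a mod p = 42^7 mod 47 = 36.
Step 4: Bob computes s = A^b mod p = 34^9 mod 47 = 36.
Both sides agree: shared secret = 36.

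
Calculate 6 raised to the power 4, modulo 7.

Step 1: Compute 6^4 mod 7 step by step, reducing modulo 7 at each step.
  6^1 mod 7 = 6
  6^2 mod 7 = (6 * 6) mod 7 = 1
  6^3 mod 7 = (1 * 6) mod 7 = 6
  6^4 mod 7 = (6 * 6) mod 7 = 1
Step 2: Result = 1.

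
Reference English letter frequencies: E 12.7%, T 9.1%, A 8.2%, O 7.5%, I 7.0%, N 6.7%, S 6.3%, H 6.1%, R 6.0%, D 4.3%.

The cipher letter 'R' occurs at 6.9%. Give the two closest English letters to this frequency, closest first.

Step 1: Observed frequency of 'R' is 6.9%.
Step 2: Compute distances to each reference frequency and sort:
  I (7.0%): difference = 0.1% <-- BEST
  N (6.7%): difference = 0.2% <-- RUNNER-UP
  O (7.5%): difference = 0.6%
  S (6.3%): difference = 0.6%
  H (6.1%): difference = 0.8%
Step 3: Most likely is 'I' (7.0%, diff 0.1%); second most likely is 'N' (6.7%, diff 0.2%).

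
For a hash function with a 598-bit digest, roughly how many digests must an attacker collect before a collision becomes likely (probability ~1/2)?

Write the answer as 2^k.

Step 1: The birthday paradox gives collision probability ~50% after sqrt(2^n) = 2^(n/2) hashes.
Step 2: For 598-bit output: 2^(598/2) = 2^299.
Step 3: Approximately 2^299 hash computations needed.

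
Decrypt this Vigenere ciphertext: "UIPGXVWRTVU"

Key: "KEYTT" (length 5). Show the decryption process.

Step 1: Key 'KEYTT' has length 5. Extended key: KEYTTKEYTTK
Step 2: Decrypt each position:
  U(20) - K(10) = 10 = K
  I(8) - E(4) = 4 = E
  P(15) - Y(24) = 17 = R
  G(6) - T(19) = 13 = N
  X(23) - T(19) = 4 = E
  V(21) - K(10) = 11 = L
  W(22) - E(4) = 18 = S
  R(17) - Y(24) = 19 = T
  T(19) - T(19) = 0 = A
  V(21) - T(19) = 2 = C
  U(20) - K(10) = 10 = K
Plaintext: KERNELSTACK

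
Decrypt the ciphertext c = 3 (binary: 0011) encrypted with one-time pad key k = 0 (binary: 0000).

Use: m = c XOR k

Step 1: XOR ciphertext with key:
  Ciphertext: 0011
  Key:        0000
  XOR:        0011
Step 2: Plaintext = 0011 = 3 in decimal.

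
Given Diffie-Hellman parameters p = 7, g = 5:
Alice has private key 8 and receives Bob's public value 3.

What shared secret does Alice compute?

Step 1: s = B^a mod p = 3^8 mod 7.
  3^1 mod 7 = 3
  3^2 mod 7 = (3 * 3) mod 7 = 2
  3^3 mod 7 = (2 * 3) mod 7 = 6
  3^4 mod 7 = (6 * 3) mod 7 = 4
  3^5 mod 7 = (4 * 3) mod 7 = 5
  3^6 mod 7 = (5 * 3) mod 7 = 1
  3^7 mod 7 = (1 * 3) mod 7 = 3
  3^8 mod 7 = (3 * 3) mod 7 = 2
Result: shared secret = 2.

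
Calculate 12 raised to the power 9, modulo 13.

Step 1: Compute 12^9 mod 13 step by step, reducing modulo 13 at each step.
  12^1 mod 13 = 12
  12^2 mod 13 = (12 * 12) mod 13 = 1
  12^3 mod 13 = (1 * 12) mod 13 = 12
  12^4 mod 13 = (12 * 12) mod 13 = 1
  12^5 mod 13 = (1 * 12) mod 13 = 12
  12^6 mod 13 = (12 * 12) mod 13 = 1
  12^7 mod 13 = (1 * 12) mod 13 = 12
  12^8 mod 13 = (12 * 12) mod 13 = 1
  12^9 mod 13 = (1 * 12) mod 13 = 12
Step 2: Result = 12.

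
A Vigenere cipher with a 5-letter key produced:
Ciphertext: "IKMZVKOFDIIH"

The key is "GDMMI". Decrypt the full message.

Step 1: Key 'GDMMI' has length 5. Extended key: GDMMIGDMMIGD
Step 2: Decrypt each position:
  I(8) - G(6) = 2 = C
  K(10) - D(3) = 7 = H
  M(12) - M(12) = 0 = A
  Z(25) - M(12) = 13 = N
  V(21) - I(8) = 13 = N
  K(10) - G(6) = 4 = E
  O(14) - D(3) = 11 = L
  F(5) - M(12) = 19 = T
  D(3) - M(12) = 17 = R
  I(8) - I(8) = 0 = A
  I(8) - G(6) = 2 = C
  H(7) - D(3) = 4 = E
Plaintext: CHANNELTRACE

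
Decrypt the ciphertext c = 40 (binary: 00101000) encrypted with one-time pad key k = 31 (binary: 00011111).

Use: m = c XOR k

Step 1: XOR ciphertext with key:
  Ciphertext: 00101000
  Key:        00011111
  XOR:        00110111
Step 2: Plaintext = 00110111 = 55 in decimal.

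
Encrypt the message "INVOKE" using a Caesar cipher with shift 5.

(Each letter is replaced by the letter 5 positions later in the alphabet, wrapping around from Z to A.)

Step 1: For each letter, shift forward by 5 positions (mod 26).
  I (position 8) -> position (8+5) mod 26 = 13 -> N
  N (position 13) -> position (13+5) mod 26 = 18 -> S
  V (position 21) -> position (21+5) mod 26 = 0 -> A
  O (position 14) -> position (14+5) mod 26 = 19 -> T
  K (position 10) -> position (10+5) mod 26 = 15 -> P
  E (position 4) -> position (4+5) mod 26 = 9 -> J
Result: NSATPJ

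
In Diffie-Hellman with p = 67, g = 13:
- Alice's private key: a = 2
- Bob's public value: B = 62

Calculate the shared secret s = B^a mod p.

Step 1: s = B^a mod p = 62^2 mod 67.
  62^1 mod 67 = 62
  62^2 mod 67 = (62 * 62) mod 67 = 25
Result: shared secret = 25.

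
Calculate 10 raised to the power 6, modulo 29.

Step 1: Compute 10^6 mod 29 step by step, reducing modulo 29 at each step.
  10^1 mod 29 = 10
  10^2 mod 29 = (10 * 10) mod 29 = 13
  10^3 mod 29 = (13 * 10) mod 29 = 14
  10^4 mod 29 = (14 * 10) mod 29 = 24
  10^5 mod 29 = (24 * 10) mod 29 = 8
  10^6 mod 29 = (8 * 10) mod 29 = 22
Step 2: Result = 22.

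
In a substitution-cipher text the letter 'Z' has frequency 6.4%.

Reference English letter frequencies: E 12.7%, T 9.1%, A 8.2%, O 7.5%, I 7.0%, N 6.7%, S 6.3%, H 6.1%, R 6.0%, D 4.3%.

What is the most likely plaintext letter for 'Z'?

Step 1: The observed frequency is 6.4%.
Step 2: Compare with English frequencies:
  E: 12.7% (difference: 6.3%)
  T: 9.1% (difference: 2.7%)
  A: 8.2% (difference: 1.8%)
  O: 7.5% (difference: 1.1%)
  I: 7.0% (difference: 0.6%)
  N: 6.7% (difference: 0.3%)
  S: 6.3% (difference: 0.1%) <-- closest
  H: 6.1% (difference: 0.3%)
  R: 6.0% (difference: 0.4%)
  D: 4.3% (difference: 2.1%)
Step 3: 'Z' most likely represents 'S' (frequency 6.3%).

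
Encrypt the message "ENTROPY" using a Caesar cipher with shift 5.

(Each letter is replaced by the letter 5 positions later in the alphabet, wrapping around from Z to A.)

Step 1: For each letter, shift forward by 5 positions (mod 26).
  E (position 4) -> position (4+5) mod 26 = 9 -> J
  N (position 13) -> position (13+5) mod 26 = 18 -> S
  T (position 19) -> position (19+5) mod 26 = 24 -> Y
  R (position 17) -> position (17+5) mod 26 = 22 -> W
  O (position 14) -> position (14+5) mod 26 = 19 -> T
  P (position 15) -> position (15+5) mod 26 = 20 -> U
  Y (position 24) -> position (24+5) mod 26 = 3 -> D
Result: JSYWTUD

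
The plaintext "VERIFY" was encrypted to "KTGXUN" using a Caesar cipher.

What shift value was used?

Step 1: Compare first letters: V (position 21) -> K (position 10).
Step 2: Shift = (10 - 21) mod 26 = 15.
The shift value is 15.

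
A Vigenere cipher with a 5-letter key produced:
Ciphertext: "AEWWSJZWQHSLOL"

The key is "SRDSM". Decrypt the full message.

Step 1: Key 'SRDSM' has length 5. Extended key: SRDSMSRDSMSRDS
Step 2: Decrypt each position:
  A(0) - S(18) = 8 = I
  E(4) - R(17) = 13 = N
  W(22) - D(3) = 19 = T
  W(22) - S(18) = 4 = E
  S(18) - M(12) = 6 = G
  J(9) - S(18) = 17 = R
  Z(25) - R(17) = 8 = I
  W(22) - D(3) = 19 = T
  Q(16) - S(18) = 24 = Y
  H(7) - M(12) = 21 = V
  S(18) - S(18) = 0 = A
  L(11) - R(17) = 20 = U
  O(14) - D(3) = 11 = L
  L(11) - S(18) = 19 = T
Plaintext: INTEGRITYVAULT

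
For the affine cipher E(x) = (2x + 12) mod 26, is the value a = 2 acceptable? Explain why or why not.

Step 1: Compute gcd(2, 26).
Step 2: gcd(2, 26) = 2.
Since gcd = 2 != 1, 2 shares a common factor with 26, so it cannot be used.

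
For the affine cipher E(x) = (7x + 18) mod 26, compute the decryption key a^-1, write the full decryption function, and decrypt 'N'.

Step 1: Find a^-1, the modular inverse of 7 mod 26.
Step 2: We need 7 * a^-1 = 1 (mod 26).
Step 3: 7 * 15 = 105 = 4 * 26 + 1, so a^-1 = 15.
Step 4: D(y) = 15(y - 18) mod 26.
Step 5: Apply to 'N' (y = 13): D(13) = 15 * (13 - 18) mod 26 = 15 * -5 mod 26 = 3 -> 'D'.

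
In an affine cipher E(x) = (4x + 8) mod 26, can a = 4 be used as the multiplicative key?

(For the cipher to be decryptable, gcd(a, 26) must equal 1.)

Step 1: Compute gcd(4, 26).
Step 2: gcd(4, 26) = 2.
Since gcd = 2 != 1, 4 shares a common factor with 26, so it cannot be used.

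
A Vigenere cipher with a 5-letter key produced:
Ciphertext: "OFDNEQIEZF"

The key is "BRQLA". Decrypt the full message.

Step 1: Key 'BRQLA' has length 5. Extended key: BRQLABRQLA
Step 2: Decrypt each position:
  O(14) - B(1) = 13 = N
  F(5) - R(17) = 14 = O
  D(3) - Q(16) = 13 = N
  N(13) - L(11) = 2 = C
  E(4) - A(0) = 4 = E
  Q(16) - B(1) = 15 = P
  I(8) - R(17) = 17 = R
  E(4) - Q(16) = 14 = O
  Z(25) - L(11) = 14 = O
  F(5) - A(0) = 5 = F
Plaintext: NONCEPROOF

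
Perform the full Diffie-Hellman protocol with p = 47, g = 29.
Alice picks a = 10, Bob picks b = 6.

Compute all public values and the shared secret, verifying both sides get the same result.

Step 1: A = g^a mod p = 29^10 mod 47 = 24.
Step 2: B = g^b mod p = 29^6 mod 47 = 16.
Step 3: Alice computes s = B^a mod p = 16^10 mod 47 = 36.
Step 4: Bob computes s = A^b mod p = 24^6 mod 47 = 36.
Both sides agree: shared secret = 36.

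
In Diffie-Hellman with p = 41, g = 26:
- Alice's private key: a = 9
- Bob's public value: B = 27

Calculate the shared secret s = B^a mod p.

Step 1: s = B^a mod p = 27^9 mod 41.
  27^1 mod 41 = 27
  27^2 mod 41 = (27 * 27) mod 41 = 32
  27^3 mod 41 = (32 * 27) mod 41 = 3
  27^4 mod 41 = (3 * 27) mod 41 = 40
  27^5 mod 41 = (40 * 27) mod 41 = 14
  27^6 mod 41 = (14 * 27) mod 41 = 9
  27^7 mod 41 = (9 * 27) mod 41 = 38
  27^8 mod 41 = (38 * 27) mod 41 = 1
  27^9 mod 41 = (1 * 27) mod 41 = 27
Result: shared secret = 27.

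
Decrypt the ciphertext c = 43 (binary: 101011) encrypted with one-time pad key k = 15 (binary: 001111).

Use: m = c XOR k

Step 1: XOR ciphertext with key:
  Ciphertext: 101011
  Key:        001111
  XOR:        100100
Step 2: Plaintext = 100100 = 36 in decimal.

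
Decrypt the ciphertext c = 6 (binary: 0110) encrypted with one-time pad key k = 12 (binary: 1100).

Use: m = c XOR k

Step 1: XOR ciphertext with key:
  Ciphertext: 0110
  Key:        1100
  XOR:        1010
Step 2: Plaintext = 1010 = 10 in decimal.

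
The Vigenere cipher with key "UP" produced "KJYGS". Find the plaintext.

Step 1: Extend key: UPUPU
Step 2: Decrypt each letter (c - k) mod 26:
  K(10) - U(20) = (10-20) mod 26 = 16 = Q
  J(9) - P(15) = (9-15) mod 26 = 20 = U
  Y(24) - U(20) = (24-20) mod 26 = 4 = E
  G(6) - P(15) = (6-15) mod 26 = 17 = R
  S(18) - U(20) = (18-20) mod 26 = 24 = Y
Plaintext: QUERY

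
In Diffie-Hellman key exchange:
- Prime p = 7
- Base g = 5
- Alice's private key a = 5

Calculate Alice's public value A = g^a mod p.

Step 1: A = g^a mod p = 5^5 mod 7.
  5^1 mod 7 = 5
  5^2 mod 7 = (5 * 5) mod 7 = 4
  5^3 mod 7 = (4 * 5) mod 7 = 6
  5^4 mod 7 = (6 * 5) mod 7 = 2
  5^5 mod 7 = (2 * 5) mod 7 = 3
Result: A = 3.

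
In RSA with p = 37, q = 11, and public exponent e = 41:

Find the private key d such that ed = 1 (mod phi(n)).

Step 1: n = 37 * 11 = 407.
Step 2: phi(n) = 36 * 10 = 360.
Step 3: Find d such that 41 * d = 1 (mod 360).
Step 4: d = 41^(-1) mod 360 = 281.
Verification: 41 * 281 = 11521 = 32 * 360 + 1.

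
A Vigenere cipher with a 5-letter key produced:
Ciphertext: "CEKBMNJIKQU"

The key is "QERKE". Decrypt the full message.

Step 1: Key 'QERKE' has length 5. Extended key: QERKEQERKEQ
Step 2: Decrypt each position:
  C(2) - Q(16) = 12 = M
  E(4) - E(4) = 0 = A
  K(10) - R(17) = 19 = T
  B(1) - K(10) = 17 = R
  M(12) - E(4) = 8 = I
  N(13) - Q(16) = 23 = X
  J(9) - E(4) = 5 = F
  I(8) - R(17) = 17 = R
  K(10) - K(10) = 0 = A
  Q(16) - E(4) = 12 = M
  U(20) - Q(16) = 4 = E
Plaintext: MATRIXFRAME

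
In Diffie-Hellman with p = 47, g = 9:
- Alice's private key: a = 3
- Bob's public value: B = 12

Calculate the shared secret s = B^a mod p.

Step 1: s = B^a mod p = 12^3 mod 47.
  12^1 mod 47 = 12
  12^2 mod 47 = (12 * 12) mod 47 = 3
  12^3 mod 47 = (3 * 12) mod 47 = 36
Result: shared secret = 36.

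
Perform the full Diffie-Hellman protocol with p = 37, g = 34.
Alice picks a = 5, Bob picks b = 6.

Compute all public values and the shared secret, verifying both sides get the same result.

Step 1: A = g^a mod p = 34^5 mod 37 = 16.
Step 2: B = g^b mod p = 34^6 mod 37 = 26.
Step 3: Alice computes s = B^a mod p = 26^5 mod 37 = 10.
Step 4: Bob computes s = A^b mod p = 16^6 mod 37 = 10.
Both sides agree: shared secret = 10.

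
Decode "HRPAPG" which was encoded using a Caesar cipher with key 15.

Step 1: Reverse the shift by subtracting 15 from each letter position.
  H (position 7) -> position (7-15) mod 26 = 18 -> S
  R (position 17) -> position (17-15) mod 26 = 2 -> C
  P (position 15) -> position (15-15) mod 26 = 0 -> A
  A (position 0) -> position (0-15) mod 26 = 11 -> L
  P (position 15) -> position (15-15) mod 26 = 0 -> A
  G (position 6) -> position (6-15) mod 26 = 17 -> R
Decrypted message: SCALAR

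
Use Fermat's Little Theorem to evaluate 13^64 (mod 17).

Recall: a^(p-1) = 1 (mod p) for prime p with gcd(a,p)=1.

Step 1: Since 17 is prime, by Fermat's Little Theorem: 13^16 = 1 (mod 17).
Step 2: Reduce exponent: 64 mod 16 = 0.
Step 3: So 13^64 = 13^0 (mod 17).
Step 4: 13^0 mod 17 = 1.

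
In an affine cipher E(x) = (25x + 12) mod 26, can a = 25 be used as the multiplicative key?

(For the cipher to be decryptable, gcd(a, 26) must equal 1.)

Step 1: Compute gcd(25, 26).
Step 2: gcd(25, 26) = 1.
Since gcd = 1, 25 is coprime with 26, so it is a valid key.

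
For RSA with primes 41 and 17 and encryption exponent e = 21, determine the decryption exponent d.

Step 1: n = 41 * 17 = 697.
Step 2: phi(n) = 40 * 16 = 640.
Step 3: Find d such that 21 * d = 1 (mod 640).
Step 4: d = 21^(-1) mod 640 = 61.
Verification: 21 * 61 = 1281 = 2 * 640 + 1.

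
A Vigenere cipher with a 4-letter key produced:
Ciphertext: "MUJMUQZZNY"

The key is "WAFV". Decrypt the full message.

Step 1: Key 'WAFV' has length 4. Extended key: WAFVWAFVWA
Step 2: Decrypt each position:
  M(12) - W(22) = 16 = Q
  U(20) - A(0) = 20 = U
  J(9) - F(5) = 4 = E
  M(12) - V(21) = 17 = R
  U(20) - W(22) = 24 = Y
  Q(16) - A(0) = 16 = Q
  Z(25) - F(5) = 20 = U
  Z(25) - V(21) = 4 = E
  N(13) - W(22) = 17 = R
  Y(24) - A(0) = 24 = Y
Plaintext: QUERYQUERY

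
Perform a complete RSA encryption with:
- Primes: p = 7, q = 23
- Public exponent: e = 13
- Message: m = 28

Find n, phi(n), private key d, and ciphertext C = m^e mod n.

Step 1: n = 7 * 23 = 161.
Step 2: phi(n) = (7-1)(23-1) = 6 * 22 = 132.
Step 3: Find d = 13^(-1) mod 132 = 61.
  Verify: 13 * 61 = 793 = 1 (mod 132).
Step 4: C = 28^13 mod 161 = 21.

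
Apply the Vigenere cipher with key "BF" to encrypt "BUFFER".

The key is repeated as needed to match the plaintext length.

Step 1: Repeat key to match plaintext length:
  Plaintext: BUFFER
  Key:       BFBFBF
Step 2: Encrypt each letter:
  B(1) + B(1) = (1+1) mod 26 = 2 = C
  U(20) + F(5) = (20+5) mod 26 = 25 = Z
  F(5) + B(1) = (5+1) mod 26 = 6 = G
  F(5) + F(5) = (5+5) mod 26 = 10 = K
  E(4) + B(1) = (4+1) mod 26 = 5 = F
  R(17) + F(5) = (17+5) mod 26 = 22 = W
Ciphertext: CZGKFW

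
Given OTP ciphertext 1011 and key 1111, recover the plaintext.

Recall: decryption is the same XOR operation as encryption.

Step 1: XOR ciphertext with key:
  Ciphertext: 1011
  Key:        1111
  XOR:        0100
Step 2: Plaintext = 0100 = 4 in decimal.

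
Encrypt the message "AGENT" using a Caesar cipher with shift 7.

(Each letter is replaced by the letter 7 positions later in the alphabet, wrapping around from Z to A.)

Step 1: For each letter, shift forward by 7 positions (mod 26).
  A (position 0) -> position (0+7) mod 26 = 7 -> H
  G (position 6) -> position (6+7) mod 26 = 13 -> N
  E (position 4) -> position (4+7) mod 26 = 11 -> L
  N (position 13) -> position (13+7) mod 26 = 20 -> U
  T (position 19) -> position (19+7) mod 26 = 0 -> A
Result: HNLUA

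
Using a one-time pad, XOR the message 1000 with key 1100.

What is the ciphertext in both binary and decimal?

Step 1: Write out the XOR operation bit by bit:
  Message: 1000
  Key:     1100
  XOR:     0100
Step 2: Convert to decimal: 0100 = 4.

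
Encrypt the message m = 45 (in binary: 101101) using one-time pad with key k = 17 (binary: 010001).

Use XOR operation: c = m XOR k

Step 1: Write out the XOR operation bit by bit:
  Message: 101101
  Key:     010001
  XOR:     111100
Step 2: Convert to decimal: 111100 = 60.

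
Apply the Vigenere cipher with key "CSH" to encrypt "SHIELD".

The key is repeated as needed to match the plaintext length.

Step 1: Repeat key to match plaintext length:
  Plaintext: SHIELD
  Key:       CSHCSH
Step 2: Encrypt each letter:
  S(18) + C(2) = (18+2) mod 26 = 20 = U
  H(7) + S(18) = (7+18) mod 26 = 25 = Z
  I(8) + H(7) = (8+7) mod 26 = 15 = P
  E(4) + C(2) = (4+2) mod 26 = 6 = G
  L(11) + S(18) = (11+18) mod 26 = 3 = D
  D(3) + H(7) = (3+7) mod 26 = 10 = K
Ciphertext: UZPGDK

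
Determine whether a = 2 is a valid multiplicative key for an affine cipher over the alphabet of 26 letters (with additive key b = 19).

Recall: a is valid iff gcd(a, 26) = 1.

Step 1: Compute gcd(2, 26).
Step 2: gcd(2, 26) = 2.
Since gcd = 2 != 1, 2 shares a common factor with 26, so it cannot be used.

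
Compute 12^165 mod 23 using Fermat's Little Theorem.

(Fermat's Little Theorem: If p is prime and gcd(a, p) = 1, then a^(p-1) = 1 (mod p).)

Step 1: Since 23 is prime, by Fermat's Little Theorem: 12^22 = 1 (mod 23).
Step 2: Reduce exponent: 165 mod 22 = 11.
Step 3: So 12^165 = 12^11 (mod 23).
Step 4: 12^11 mod 23 = 1.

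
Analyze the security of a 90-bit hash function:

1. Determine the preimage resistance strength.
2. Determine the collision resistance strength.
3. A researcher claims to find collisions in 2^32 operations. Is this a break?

Step 1: Preimage resistance requires brute-force of 2^90 operations.
Step 2: Collision resistance (birthday bound) = 2^(90/2) = 2^45.
Step 3: The claimed attack costs 2^32 operations.
Step 4: Since 2^32 < 2^45, the claimed attack beats the generic birthday bound, so collision resistance is broken.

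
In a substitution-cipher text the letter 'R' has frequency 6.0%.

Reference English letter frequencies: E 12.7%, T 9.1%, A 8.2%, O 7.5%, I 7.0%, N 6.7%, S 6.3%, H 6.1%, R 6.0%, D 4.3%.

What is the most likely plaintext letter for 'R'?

Step 1: The observed frequency is 6.0%.
Step 2: Compare with English frequencies:
  E: 12.7% (difference: 6.7%)
  T: 9.1% (difference: 3.1%)
  A: 8.2% (difference: 2.2%)
  O: 7.5% (difference: 1.5%)
  I: 7.0% (difference: 1.0%)
  N: 6.7% (difference: 0.7%)
  S: 6.3% (difference: 0.3%)
  H: 6.1% (difference: 0.1%)
  R: 6.0% (difference: 0.0%) <-- closest
  D: 4.3% (difference: 1.7%)
Step 3: 'R' most likely represents 'R' (frequency 6.0%).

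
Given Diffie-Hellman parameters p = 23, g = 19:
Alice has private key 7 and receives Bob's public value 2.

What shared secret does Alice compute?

Step 1: s = B^a mod p = 2^7 mod 23.
  2^1 mod 23 = 2
  2^2 mod 23 = (2 * 2) mod 23 = 4
  2^3 mod 23 = (4 * 2) mod 23 = 8
  2^4 mod 23 = (8 * 2) mod 23 = 16
  2^5 mod 23 = (16 * 2) mod 23 = 9
  2^6 mod 23 = (9 * 2) mod 23 = 18
  2^7 mod 23 = (18 * 2) mod 23 = 13
Result: shared secret = 13.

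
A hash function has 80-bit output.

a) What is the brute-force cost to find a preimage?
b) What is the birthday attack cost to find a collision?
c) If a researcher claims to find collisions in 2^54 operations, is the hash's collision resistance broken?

Step 1: Preimage resistance requires brute-force of 2^80 operations.
Step 2: Collision resistance (birthday bound) = 2^(80/2) = 2^40.
Step 3: The claimed attack costs 2^54 operations.
Step 4: Since 2^54 >= 2^40, the claimed attack is no faster than the generic birthday attack, so this does not break collision resistance.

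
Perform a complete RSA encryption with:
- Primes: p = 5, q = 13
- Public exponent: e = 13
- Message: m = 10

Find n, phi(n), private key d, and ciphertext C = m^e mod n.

Step 1: n = 5 * 13 = 65.
Step 2: phi(n) = (5-1)(13-1) = 4 * 12 = 48.
Step 3: Find d = 13^(-1) mod 48 = 37.
  Verify: 13 * 37 = 481 = 1 (mod 48).
Step 4: C = 10^13 mod 65 = 10.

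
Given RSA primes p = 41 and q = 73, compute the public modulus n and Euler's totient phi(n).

Step 1: n = p * q = 41 * 73 = 2993.
Step 2: phi(n) = (p-1)(q-1) = 40 * 72 = 2880.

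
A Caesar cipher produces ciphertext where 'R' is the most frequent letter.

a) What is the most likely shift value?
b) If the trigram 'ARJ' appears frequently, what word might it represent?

Step 1: In English, 'E' is the most frequent letter (12.7%).
Step 2: The most frequent ciphertext letter is 'R' (position 17).
Step 3: Shift = (17 - 4) mod 26 = 13.
Step 4: Decrypt 'ARJ' by shifting back 13:
  A -> N
  R -> E
  J -> W
Step 5: 'ARJ' decrypts to 'NEW'.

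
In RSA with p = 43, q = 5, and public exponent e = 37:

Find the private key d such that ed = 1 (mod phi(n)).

Step 1: n = 43 * 5 = 215.
Step 2: phi(n) = 42 * 4 = 168.
Step 3: Find d such that 37 * d = 1 (mod 168).
Step 4: d = 37^(-1) mod 168 = 109.
Verification: 37 * 109 = 4033 = 24 * 168 + 1.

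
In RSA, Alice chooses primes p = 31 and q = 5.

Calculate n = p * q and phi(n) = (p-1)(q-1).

Step 1: n = p * q = 31 * 5 = 155.
Step 2: phi(n) = (p-1)(q-1) = 30 * 4 = 120.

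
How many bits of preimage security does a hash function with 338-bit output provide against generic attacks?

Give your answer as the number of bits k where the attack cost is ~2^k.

Step 1: The hash has a 338-bit output.
Step 2: Preimage resistance means: given a digest h(x), it should be infeasible to find any input that hashes to it.
With a 338-bit output there are 2^338 possible digests, so a generic brute-force preimage search costs about 2^338 evaluations.
Step 3: Security level = 338 bits.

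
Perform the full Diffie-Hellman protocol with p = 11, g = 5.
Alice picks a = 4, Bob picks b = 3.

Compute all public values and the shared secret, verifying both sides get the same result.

Step 1: A = g^a mod p = 5^4 mod 11 = 9.
Step 2: B = g^b mod p = 5^3 mod 11 = 4.
Step 3: Alice computes s = B^a mod p = 4^4 mod 11 = 3.
Step 4: Bob computes s = A^b mod p = 9^3 mod 11 = 3.
Both sides agree: shared secret = 3.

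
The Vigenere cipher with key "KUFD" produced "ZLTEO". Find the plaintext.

Step 1: Extend key: KUFDK
Step 2: Decrypt each letter (c - k) mod 26:
  Z(25) - K(10) = (25-10) mod 26 = 15 = P
  L(11) - U(20) = (11-20) mod 26 = 17 = R
  T(19) - F(5) = (19-5) mod 26 = 14 = O
  E(4) - D(3) = (4-3) mod 26 = 1 = B
  O(14) - K(10) = (14-10) mod 26 = 4 = E
Plaintext: PROBE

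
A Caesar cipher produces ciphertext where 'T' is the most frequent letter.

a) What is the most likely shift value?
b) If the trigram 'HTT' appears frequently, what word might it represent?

Step 1: In English, 'E' is the most frequent letter (12.7%).
Step 2: The most frequent ciphertext letter is 'T' (position 19).
Step 3: Shift = (19 - 4) mod 26 = 15.
Step 4: Decrypt 'HTT' by shifting back 15:
  H -> S
  T -> E
  T -> E
Step 5: 'HTT' decrypts to 'SEE'.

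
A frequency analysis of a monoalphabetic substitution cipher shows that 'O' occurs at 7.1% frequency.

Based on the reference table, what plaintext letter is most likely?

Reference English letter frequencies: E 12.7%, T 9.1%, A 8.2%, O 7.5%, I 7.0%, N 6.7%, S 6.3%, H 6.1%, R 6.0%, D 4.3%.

Step 1: The observed frequency is 7.1%.
Step 2: Compare with English frequencies:
  E: 12.7% (difference: 5.6%)
  T: 9.1% (difference: 2.0%)
  A: 8.2% (difference: 1.1%)
  O: 7.5% (difference: 0.4%)
  I: 7.0% (difference: 0.1%) <-- closest
  N: 6.7% (difference: 0.4%)
  S: 6.3% (difference: 0.8%)
  H: 6.1% (difference: 1.0%)
  R: 6.0% (difference: 1.1%)
  D: 4.3% (difference: 2.8%)
Step 3: 'O' most likely represents 'I' (frequency 7.0%).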